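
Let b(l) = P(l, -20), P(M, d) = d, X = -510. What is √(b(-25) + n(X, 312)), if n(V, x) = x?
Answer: 2*√73 ≈ 17.088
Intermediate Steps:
b(l) = -20
√(b(-25) + n(X, 312)) = √(-20 + 312) = √292 = 2*√73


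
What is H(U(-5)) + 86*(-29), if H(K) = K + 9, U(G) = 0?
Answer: -2485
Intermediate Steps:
H(K) = 9 + K
H(U(-5)) + 86*(-29) = (9 + 0) + 86*(-29) = 9 - 2494 = -2485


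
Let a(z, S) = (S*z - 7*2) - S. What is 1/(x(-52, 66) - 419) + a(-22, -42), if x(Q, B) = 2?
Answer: 396983/417 ≈ 952.00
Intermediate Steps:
a(z, S) = -14 - S + S*z (a(z, S) = (S*z - 14) - S = (-14 + S*z) - S = -14 - S + S*z)
1/(x(-52, 66) - 419) + a(-22, -42) = 1/(2 - 419) + (-14 - 1*(-42) - 42*(-22)) = 1/(-417) + (-14 + 42 + 924) = -1/417 + 952 = 396983/417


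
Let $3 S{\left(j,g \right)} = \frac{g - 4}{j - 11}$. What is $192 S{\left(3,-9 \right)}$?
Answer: $104$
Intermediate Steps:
$S{\left(j,g \right)} = \frac{-4 + g}{3 \left(-11 + j\right)}$ ($S{\left(j,g \right)} = \frac{\left(g - 4\right) \frac{1}{j - 11}}{3} = \frac{\left(-4 + g\right) \frac{1}{-11 + j}}{3} = \frac{\frac{1}{-11 + j} \left(-4 + g\right)}{3} = \frac{-4 + g}{3 \left(-11 + j\right)}$)
$192 S{\left(3,-9 \right)} = 192 \frac{-4 - 9}{3 \left(-11 + 3\right)} = 192 \cdot \frac{1}{3} \frac{1}{-8} \left(-13\right) = 192 \cdot \frac{1}{3} \left(- \frac{1}{8}\right) \left(-13\right) = 192 \cdot \frac{13}{24} = 104$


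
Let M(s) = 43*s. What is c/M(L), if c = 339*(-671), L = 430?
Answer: -227469/18490 ≈ -12.302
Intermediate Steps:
c = -227469
c/M(L) = -227469/(43*430) = -227469/18490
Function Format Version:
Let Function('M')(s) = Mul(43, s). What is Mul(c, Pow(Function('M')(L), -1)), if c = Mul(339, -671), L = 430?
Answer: Rational(-227469, 18490) ≈ -12.302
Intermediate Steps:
c = -227469
Mul(c, Pow(Function('M')(L), -1)) = Mul(-227469, Pow(Mul(43, 430), -1)) = Mul(-227469, Pow(18490, -1)) = Mul(-227469, Rational(1, 18490)) = Rational(-227469, 18490)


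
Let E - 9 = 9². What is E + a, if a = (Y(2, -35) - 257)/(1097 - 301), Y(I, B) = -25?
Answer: 35679/398 ≈ 89.646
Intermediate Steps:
E = 90 (E = 9 + 9² = 9 + 81 = 90)
a = -141/398 (a = (-25 - 257)/(1097 - 301) = -282/796 = -282*1/796 = -141/398 ≈ -0.35427)
E + a = 90 - 141/398 = 35679/398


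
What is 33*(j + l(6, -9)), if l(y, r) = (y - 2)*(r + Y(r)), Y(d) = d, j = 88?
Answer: 528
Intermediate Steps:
l(y, r) = 2*r*(-2 + y) (l(y, r) = (y - 2)*(r + r) = (-2 + y)*(2*r) = 2*r*(-2 + y))
33*(j + l(6, -9)) = 33*(88 + 2*(-9)*(-2 + 6)) = 33*(88 + 2*(-9)*4) = 33*(88 - 72) = 33*16 = 528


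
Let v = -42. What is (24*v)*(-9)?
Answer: 9072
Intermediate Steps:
(24*v)*(-9) = (24*(-42))*(-9) = -1008*(-9) = 9072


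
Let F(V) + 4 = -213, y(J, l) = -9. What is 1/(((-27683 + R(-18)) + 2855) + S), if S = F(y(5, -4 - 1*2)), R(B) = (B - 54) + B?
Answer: -1/25135 ≈ -3.9785e-5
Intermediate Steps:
R(B) = -54 + 2*B (R(B) = (-54 + B) + B = -54 + 2*B)
F(V) = -217 (F(V) = -4 - 213 = -217)
S = -217
1/(((-27683 + R(-18)) + 2855) + S) = 1/(((-27683 + (-54 + 2*(-18))) + 2855) - 217) = 1/(((-27683 + (-54 - 36)) + 2855) - 217) = 1/(((-27683 - 90) + 2855) - 217) = 1/((-27773 + 2855) - 217) = 1/(-24918 - 217) = 1/(-25135) = -1/25135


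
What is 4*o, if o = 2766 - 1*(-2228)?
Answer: 19976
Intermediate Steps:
o = 4994 (o = 2766 + 2228 = 4994)
4*o = 4*4994 = 19976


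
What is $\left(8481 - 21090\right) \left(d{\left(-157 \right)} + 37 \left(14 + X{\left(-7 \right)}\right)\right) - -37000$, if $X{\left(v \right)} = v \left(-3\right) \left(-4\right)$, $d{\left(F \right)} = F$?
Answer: $34673923$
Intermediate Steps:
$X{\left(v \right)} = 12 v$ ($X{\left(v \right)} = - 3 v \left(-4\right) = 12 v$)
$\left(8481 - 21090\right) \left(d{\left(-157 \right)} + 37 \left(14 + X{\left(-7 \right)}\right)\right) - -37000 = \left(8481 - 21090\right) \left(-157 + 37 \left(14 + 12 \left(-7\right)\right)\right) - -37000 = - 12609 \left(-157 + 37 \left(14 - 84\right)\right) + 37000 = - 12609 \left(-157 + 37 \left(-70\right)\right) + 37000 = - 12609 \left(-157 - 2590\right) + 37000 = \left(-12609\right) \left(-2747\right) + 37000 = 34636923 + 37000 = 34673923$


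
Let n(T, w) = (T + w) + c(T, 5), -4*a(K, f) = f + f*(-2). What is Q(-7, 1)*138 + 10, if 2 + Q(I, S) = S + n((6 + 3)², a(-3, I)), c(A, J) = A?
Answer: 43973/2 ≈ 21987.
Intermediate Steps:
a(K, f) = f/4 (a(K, f) = -(f + f*(-2))/4 = -(f - 2*f)/4 = -(-1)*f/4 = f/4)
n(T, w) = w + 2*T (n(T, w) = (T + w) + T = w + 2*T)
Q(I, S) = 160 + S + I/4 (Q(I, S) = -2 + (S + (I/4 + 2*(6 + 3)²)) = -2 + (S + (I/4 + 2*9²)) = -2 + (S + (I/4 + 2*81)) = -2 + (S + (I/4 + 162)) = -2 + (S + (162 + I/4)) = -2 + (162 + S + I/4) = 160 + S + I/4)
Q(-7, 1)*138 + 10 = (160 + 1 + (¼)*(-7))*138 + 10 = (160 + 1 - 7/4)*138 + 10 = (637/4)*138 + 10 = 43953/2 + 10 = 43973/2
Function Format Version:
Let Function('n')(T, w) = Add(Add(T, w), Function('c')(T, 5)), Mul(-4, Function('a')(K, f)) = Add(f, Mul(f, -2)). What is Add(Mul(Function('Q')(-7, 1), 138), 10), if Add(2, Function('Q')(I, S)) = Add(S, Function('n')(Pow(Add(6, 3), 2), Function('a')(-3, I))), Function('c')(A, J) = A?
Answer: Rational(43973, 2) ≈ 21987.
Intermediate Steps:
Function('a')(K, f) = Mul(Rational(1, 4), f) (Function('a')(K, f) = Mul(Rational(-1, 4), Add(f, Mul(f, -2))) = Mul(Rational(-1, 4), Add(f, Mul(-2, f))) = Mul(Rational(-1, 4), Mul(-1, f)) = Mul(Rational(1, 4), f))
Function('n')(T, w) = Add(w, Mul(2, T)) (Function('n')(T, w) = Add(Add(T, w), T) = Add(w, Mul(2, T)))
Function('Q')(I, S) = Add(160, S, Mul(Rational(1, 4), I)) (Function('Q')(I, S) = Add(-2, Add(S, Add(Mul(Rational(1, 4), I), Mul(2, Pow(Add(6, 3), 2))))) = Add(-2, Add(S, Add(Mul(Rational(1, 4), I), Mul(2, Pow(9, 2))))) = Add(-2, Add(S, Add(Mul(Rational(1, 4), I), Mul(2, 81)))) = Add(-2, Add(S, Add(Mul(Rational(1, 4), I), 162))) = Add(-2, Add(S, Add(162, Mul(Rational(1, 4), I)))) = Add(-2, Add(162, S, Mul(Rational(1, 4), I))) = Add(160, S, Mul(Rational(1, 4), I)))
Add(Mul(Function('Q')(-7, 1), 138), 10) = Add(Mul(Add(160, 1, Mul(Rational(1, 4), -7)), 138), 10) = Add(Mul(Add(160, 1, Rational(-7, 4)), 138), 10) = Add(Mul(Rational(637, 4), 138), 10) = Add(Rational(43953, 2), 10) = Rational(43973, 2)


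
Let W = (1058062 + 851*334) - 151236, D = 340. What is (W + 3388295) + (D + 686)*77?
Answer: 4658357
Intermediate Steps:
W = 1191060 (W = (1058062 + 284234) - 151236 = 1342296 - 151236 = 1191060)
(W + 3388295) + (D + 686)*77 = (1191060 + 3388295) + (340 + 686)*77 = 4579355 + 1026*77 = 4579355 + 79002 = 4658357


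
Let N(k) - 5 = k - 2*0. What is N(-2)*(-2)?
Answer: -6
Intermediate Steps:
N(k) = 5 + k (N(k) = 5 + (k - 2*0) = 5 + (k + 0) = 5 + k)
N(-2)*(-2) = (5 - 2)*(-2) = 3*(-2) = -6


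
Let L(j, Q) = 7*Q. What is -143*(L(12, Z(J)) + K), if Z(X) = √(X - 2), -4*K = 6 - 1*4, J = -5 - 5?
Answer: 143/2 - 2002*I*√3 ≈ 71.5 - 3467.6*I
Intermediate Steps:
J = -10
K = -½ (K = -(6 - 1*4)/4 = -(6 - 4)/4 = -¼*2 = -½ ≈ -0.50000)
Z(X) = √(-2 + X)
-143*(L(12, Z(J)) + K) = -143*(7*√(-2 - 10) - ½) = -143*(7*√(-12) - ½) = -143*(7*(2*I*√3) - ½) = -143*(14*I*√3 - ½) = -143*(-½ + 14*I*√3) = 143/2 - 2002*I*√3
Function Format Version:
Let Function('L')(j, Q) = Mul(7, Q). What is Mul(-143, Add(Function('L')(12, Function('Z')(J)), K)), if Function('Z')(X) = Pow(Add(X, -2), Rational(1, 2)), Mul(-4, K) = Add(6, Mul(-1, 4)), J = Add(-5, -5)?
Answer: Add(Rational(143, 2), Mul(-2002, I, Pow(3, Rational(1, 2)))) ≈ Add(71.500, Mul(-3467.6, I))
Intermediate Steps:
J = -10
K = Rational(-1, 2) (K = Mul(Rational(-1, 4), Add(6, Mul(-1, 4))) = Mul(Rational(-1, 4), Add(6, -4)) = Mul(Rational(-1, 4), 2) = Rational(-1, 2) ≈ -0.50000)
Function('Z')(X) = Pow(Add(-2, X), Rational(1, 2))
Mul(-143, Add(Function('L')(12, Function('Z')(J)), K)) = Mul(-143, Add(Mul(7, Pow(Add(-2, -10), Rational(1, 2))), Rational(-1, 2))) = Mul(-143, Add(Mul(7, Pow(-12, Rational(1, 2))), Rational(-1, 2))) = Mul(-143, Add(Mul(7, Mul(2, I, Pow(3, Rational(1, 2)))), Rational(-1, 2))) = Mul(-143, Add(Mul(14, I, Pow(3, Rational(1, 2))), Rational(-1, 2))) = Mul(-143, Add(Rational(-1, 2), Mul(14, I, Pow(3, Rational(1, 2))))) = Add(Rational(143, 2), Mul(-2002, I, Pow(3, Rational(1, 2))))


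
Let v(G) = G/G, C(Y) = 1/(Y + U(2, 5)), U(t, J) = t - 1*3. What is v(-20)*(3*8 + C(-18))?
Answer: 455/19 ≈ 23.947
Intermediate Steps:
U(t, J) = -3 + t (U(t, J) = t - 3 = -3 + t)
C(Y) = 1/(-1 + Y) (C(Y) = 1/(Y + (-3 + 2)) = 1/(Y - 1) = 1/(-1 + Y))
v(G) = 1
v(-20)*(3*8 + C(-18)) = 1*(3*8 + 1/(-1 - 18)) = 1*(24 + 1/(-19)) = 1*(24 - 1/19) = 1*(455/19) = 455/19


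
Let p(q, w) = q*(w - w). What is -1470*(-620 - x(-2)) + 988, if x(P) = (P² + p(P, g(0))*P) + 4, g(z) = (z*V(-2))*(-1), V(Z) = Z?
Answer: 924148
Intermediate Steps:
g(z) = 2*z (g(z) = (z*(-2))*(-1) = -2*z*(-1) = 2*z)
p(q, w) = 0 (p(q, w) = q*0 = 0)
x(P) = 4 + P² (x(P) = (P² + 0*P) + 4 = (P² + 0) + 4 = P² + 4 = 4 + P²)
-1470*(-620 - x(-2)) + 988 = -1470*(-620 - (4 + (-2)²)) + 988 = -1470*(-620 - (4 + 4)) + 988 = -1470*(-620 - 1*8) + 988 = -1470*(-620 - 8) + 988 = -1470*(-628) + 988 = 923160 + 988 = 924148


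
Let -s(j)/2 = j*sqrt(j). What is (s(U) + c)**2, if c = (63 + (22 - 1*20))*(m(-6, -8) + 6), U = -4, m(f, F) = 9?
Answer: 950369 + 31200*I ≈ 9.5037e+5 + 31200.0*I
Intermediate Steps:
s(j) = -2*j**(3/2) (s(j) = -2*j*sqrt(j) = -2*j**(3/2))
c = 975 (c = (63 + (22 - 1*20))*(9 + 6) = (63 + (22 - 20))*15 = (63 + 2)*15 = 65*15 = 975)
(s(U) + c)**2 = (-(-16)*I + 975)**2 = (16*I + 975)**2 = (975 + 16*I)**2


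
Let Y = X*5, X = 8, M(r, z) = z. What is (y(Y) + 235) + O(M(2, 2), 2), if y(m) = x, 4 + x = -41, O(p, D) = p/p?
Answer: 191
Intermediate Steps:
O(p, D) = 1
Y = 40 (Y = 8*5 = 40)
x = -45 (x = -4 - 41 = -45)
y(m) = -45
(y(Y) + 235) + O(M(2, 2), 2) = (-45 + 235) + 1 = 190 + 1 = 191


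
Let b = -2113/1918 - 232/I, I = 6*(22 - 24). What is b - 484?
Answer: -2680031/5754 ≈ -465.77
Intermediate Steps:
I = -12 (I = 6*(-2) = -12)
b = 104905/5754 (b = -2113/1918 - 232/(-12) = -2113*1/1918 - 232*(-1/12) = -2113/1918 + 58/3 = 104905/5754 ≈ 18.232)
b - 484 = 104905/5754 - 484 = -2680031/5754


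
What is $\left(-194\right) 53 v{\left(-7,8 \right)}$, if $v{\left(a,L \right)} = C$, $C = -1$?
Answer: $10282$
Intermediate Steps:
$v{\left(a,L \right)} = -1$
$\left(-194\right) 53 v{\left(-7,8 \right)} = \left(-194\right) 53 \left(-1\right) = \left(-10282\right) \left(-1\right) = 10282$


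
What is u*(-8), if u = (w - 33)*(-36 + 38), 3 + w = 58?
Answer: -352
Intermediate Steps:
w = 55 (w = -3 + 58 = 55)
u = 44 (u = (55 - 33)*(-36 + 38) = 22*2 = 44)
u*(-8) = 44*(-8) = -352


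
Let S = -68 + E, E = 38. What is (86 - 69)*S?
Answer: -510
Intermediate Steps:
S = -30 (S = -68 + 38 = -30)
(86 - 69)*S = (86 - 69)*(-30) = 17*(-30) = -510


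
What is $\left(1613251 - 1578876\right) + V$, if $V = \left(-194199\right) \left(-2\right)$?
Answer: $422773$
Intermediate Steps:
$V = 388398$
$\left(1613251 - 1578876\right) + V = \left(1613251 - 1578876\right) + 388398 = 34375 + 388398 = 422773$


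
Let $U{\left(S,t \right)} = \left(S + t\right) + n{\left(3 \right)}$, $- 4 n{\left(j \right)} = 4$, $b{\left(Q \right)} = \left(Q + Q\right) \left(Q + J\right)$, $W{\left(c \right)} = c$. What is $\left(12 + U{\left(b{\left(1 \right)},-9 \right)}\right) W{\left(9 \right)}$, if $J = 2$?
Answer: $72$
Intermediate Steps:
$b{\left(Q \right)} = 2 Q \left(2 + Q\right)$ ($b{\left(Q \right)} = \left(Q + Q\right) \left(Q + 2\right) = 2 Q \left(2 + Q\right)$)
$n{\left(j \right)} = -1$ ($n{\left(j \right)} = \left(- \frac{1}{4}\right) 4 = -1$)
$U{\left(S,t \right)} = -1 + S + t$ ($U{\left(S,t \right)} = \left(S + t\right) - 1 = -1 + S + t$)
$\left(12 + U{\left(b{\left(1 \right)},-9 \right)}\right) W{\left(9 \right)} = \left(12 - \left(10 - 2 \left(2 + 1\right)\right)\right) 9 = \left(12 - \left(10 - 6\right)\right) 9 = \left(12 - 4\right) 9 = 8 \cdot 9 = 72$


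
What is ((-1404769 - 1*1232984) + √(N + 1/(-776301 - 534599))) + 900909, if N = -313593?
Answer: -1736844 + I*√5388966536056409/131090 ≈ -1.7368e+6 + 559.99*I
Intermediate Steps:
((-1404769 - 1*1232984) + √(N + 1/(-776301 - 534599))) + 900909 = ((-1404769 - 1*1232984) + √(-313593 + 1/(-776301 - 534599))) + 900909 = ((-1404769 - 1232984) + √(-313593 + 1/(-1310900))) + 900909 = (-2637753 + √(-313593 - 1/1310900)) + 900909 = (-2637753 + √(-411089063701/1310900)) + 900909 = (-2637753 + I*√5388966536056409/131090) + 900909 = -1736844 + I*√5388966536056409/131090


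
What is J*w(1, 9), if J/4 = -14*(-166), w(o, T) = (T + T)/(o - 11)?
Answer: -83664/5 ≈ -16733.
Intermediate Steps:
w(o, T) = 2*T/(-11 + o) (w(o, T) = (2*T)/(-11 + o) = 2*T/(-11 + o))
J = 9296 (J = 4*(-14*(-166)) = 4*2324 = 9296)
J*w(1, 9) = 9296*(2*9/(-11 + 1)) = 9296*(2*9/(-10)) = 9296*(2*9*(-⅒)) = 9296*(-9/5) = -83664/5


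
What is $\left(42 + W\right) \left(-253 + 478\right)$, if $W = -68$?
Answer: $-5850$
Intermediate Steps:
$\left(42 + W\right) \left(-253 + 478\right) = \left(42 - 68\right) \left(-253 + 478\right) = \left(-26\right) 225 = -5850$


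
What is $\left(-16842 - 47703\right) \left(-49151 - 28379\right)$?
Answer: $5004173850$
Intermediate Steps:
$\left(-16842 - 47703\right) \left(-49151 - 28379\right) = \left(-64545\right) \left(-77530\right) = 5004173850$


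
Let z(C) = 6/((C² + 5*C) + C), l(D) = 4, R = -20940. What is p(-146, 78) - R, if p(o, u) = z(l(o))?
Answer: 418803/20 ≈ 20940.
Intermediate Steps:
z(C) = 6/(C² + 6*C)
p(o, u) = 3/20 (p(o, u) = 6/(4*(6 + 4)) = 6*(¼)/10 = 6*(¼)*(⅒) = 3/20)
p(-146, 78) - R = 3/20 - 1*(-20940) = 3/20 + 20940 = 418803/20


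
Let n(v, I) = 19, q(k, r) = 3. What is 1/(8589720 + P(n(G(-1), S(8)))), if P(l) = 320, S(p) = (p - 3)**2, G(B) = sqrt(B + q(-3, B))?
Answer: 1/8590040 ≈ 1.1641e-7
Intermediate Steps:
G(B) = sqrt(3 + B) (G(B) = sqrt(B + 3) = sqrt(3 + B))
S(p) = (-3 + p)**2
1/(8589720 + P(n(G(-1), S(8)))) = 1/(8589720 + 320) = 1/8590040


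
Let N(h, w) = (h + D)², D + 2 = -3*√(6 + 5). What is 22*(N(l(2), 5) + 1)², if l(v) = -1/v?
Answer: 2422475/8 + 70125*√11 ≈ 5.3539e+5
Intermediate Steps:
D = -2 - 3*√11 (D = -2 - 3*√(6 + 5) = -2 - 3*√11 ≈ -11.950)
N(h, w) = (-2 + h - 3*√11)² (N(h, w) = (h + (-2 - 3*√11))² = (-2 + h - 3*√11)²)
22*(N(l(2), 5) + 1)² = 22*((2 - (-1)/2 + 3*√11)² + 1)² = 22*((2 - 1*(-½) + 3*√11)² + 1)² = 22*((2 + ½ + 3*√11)² + 1)² = 22*((5/2 + 3*√11)² + 1)² = 22*(1 + (5/2 + 3*√11)²)²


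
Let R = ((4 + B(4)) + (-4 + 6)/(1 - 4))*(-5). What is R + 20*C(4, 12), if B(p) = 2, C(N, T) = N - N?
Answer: -80/3 ≈ -26.667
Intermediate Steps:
C(N, T) = 0
R = -80/3 (R = ((4 + 2) + (-4 + 6)/(1 - 4))*(-5) = (6 + 2/(-3))*(-5) = (6 + 2*(-⅓))*(-5) = (6 - ⅔)*(-5) = (16/3)*(-5) = -80/3 ≈ -26.667)
R + 20*C(4, 12) = -80/3 + 20*0 = -80/3 + 0 = -80/3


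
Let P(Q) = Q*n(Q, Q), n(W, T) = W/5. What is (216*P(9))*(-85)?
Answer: -297432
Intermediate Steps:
n(W, T) = W/5 (n(W, T) = W*(⅕) = W/5)
P(Q) = Q²/5 (P(Q) = Q*(Q/5) = Q²/5)
(216*P(9))*(-85) = (216*((⅕)*9²))*(-85) = (216*((⅕)*81))*(-85) = (216*(81/5))*(-85) = (17496/5)*(-85) = -297432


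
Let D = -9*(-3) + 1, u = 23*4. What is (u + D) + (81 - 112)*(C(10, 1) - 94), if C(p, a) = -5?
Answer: 3189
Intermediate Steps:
u = 92
D = 28 (D = 27 + 1 = 28)
(u + D) + (81 - 112)*(C(10, 1) - 94) = (92 + 28) + (81 - 112)*(-5 - 94) = 120 - 31*(-99) = 120 + 3069 = 3189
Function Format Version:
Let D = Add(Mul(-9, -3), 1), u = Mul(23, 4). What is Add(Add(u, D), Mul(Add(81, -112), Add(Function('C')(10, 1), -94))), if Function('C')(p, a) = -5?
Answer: 3189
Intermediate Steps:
u = 92
D = 28 (D = Add(27, 1) = 28)
Add(Add(u, D), Mul(Add(81, -112), Add(Function('C')(10, 1), -94))) = Add(Add(92, 28), Mul(Add(81, -112), Add(-5, -94))) = Add(120, Mul(-31, -99)) = Add(120, 3069) = 3189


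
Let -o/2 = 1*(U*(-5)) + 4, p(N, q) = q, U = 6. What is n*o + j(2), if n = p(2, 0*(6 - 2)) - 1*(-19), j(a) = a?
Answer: 990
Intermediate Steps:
n = 19 (n = 0*(6 - 2) - 1*(-19) = 0*4 + 19 = 0 + 19 = 19)
o = 52 (o = -2*(1*(6*(-5)) + 4) = -2*(1*(-30) + 4) = -2*(-30 + 4) = -2*(-26) = 52)
n*o + j(2) = 19*52 + 2 = 988 + 2 = 990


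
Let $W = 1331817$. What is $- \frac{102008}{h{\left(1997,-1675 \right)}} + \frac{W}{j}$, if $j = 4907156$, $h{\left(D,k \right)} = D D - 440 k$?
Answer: $\frac{5792278142105}{23186356264404} \approx 0.24981$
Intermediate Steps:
$h{\left(D,k \right)} = D^{2} - 440 k$
$- \frac{102008}{h{\left(1997,-1675 \right)}} + \frac{W}{j} = - \frac{102008}{1997^{2} - -737000} + \frac{1331817}{4907156} = - \frac{102008}{3988009 + 737000} + 1331817 \cdot \frac{1}{4907156} = - \frac{102008}{4725009} + \frac{1331817}{4907156} = \frac{5792278142105}{23186356264404}$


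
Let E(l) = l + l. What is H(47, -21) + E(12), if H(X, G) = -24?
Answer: 0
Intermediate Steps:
E(l) = 2*l
H(47, -21) + E(12) = -24 + 2*12 = -24 + 24 = 0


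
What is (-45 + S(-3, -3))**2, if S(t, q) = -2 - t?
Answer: 1936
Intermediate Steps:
(-45 + S(-3, -3))**2 = (-45 + (-2 - 1*(-3)))**2 = (-45 + (-2 + 3))**2 = (-45 + 1)**2 = (-44)**2 = 1936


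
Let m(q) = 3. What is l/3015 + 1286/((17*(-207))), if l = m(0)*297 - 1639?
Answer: -723278/1178865 ≈ -0.61354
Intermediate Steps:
l = -748 (l = 3*297 - 1639 = 891 - 1639 = -748)
l/3015 + 1286/((17*(-207))) = -748/3015 + 1286/((17*(-207))) = -748*1/3015 + 1286/(-3519) = -748/3015 + 1286*(-1/3519) = -748/3015 - 1286/3519 = -723278/1178865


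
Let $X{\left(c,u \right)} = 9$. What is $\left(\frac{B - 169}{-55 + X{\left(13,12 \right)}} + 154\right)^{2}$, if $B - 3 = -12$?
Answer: $\frac{13184161}{529} \approx 24923.0$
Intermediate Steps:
$B = -9$ ($B = 3 - 12 = -9$)
$\left(\frac{B - 169}{-55 + X{\left(13,12 \right)}} + 154\right)^{2} = \left(\frac{-9 - 169}{-55 + 9} + 154\right)^{2} = \left(- \frac{178}{-46} + 154\right)^{2} = \left(\left(-178\right) \left(- \frac{1}{46}\right) + 154\right)^{2} = \left(\frac{89}{23} + 154\right)^{2} = \left(\frac{3631}{23}\right)^{2} = \frac{13184161}{529}$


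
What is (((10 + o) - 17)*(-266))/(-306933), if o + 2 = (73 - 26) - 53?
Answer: -1330/102311 ≈ -0.013000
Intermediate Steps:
o = -8 (o = -2 + ((73 - 26) - 53) = -2 + (47 - 53) = -2 - 6 = -8)
(((10 + o) - 17)*(-266))/(-306933) = (((10 - 8) - 17)*(-266))/(-306933) = ((2 - 17)*(-266))*(-1/306933) = -15*(-266)*(-1/306933) = 3990*(-1/306933) = -1330/102311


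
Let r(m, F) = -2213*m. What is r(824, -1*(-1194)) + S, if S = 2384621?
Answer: 561109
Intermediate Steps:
r(824, -1*(-1194)) + S = -2213*824 + 2384621 = -1823512 + 2384621 = 561109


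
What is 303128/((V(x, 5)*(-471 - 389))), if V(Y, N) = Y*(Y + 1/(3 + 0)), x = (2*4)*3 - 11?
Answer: -113673/55900 ≈ -2.0335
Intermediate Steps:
x = 13 (x = 8*3 - 11 = 24 - 11 = 13)
V(Y, N) = Y*(⅓ + Y) (V(Y, N) = Y*(Y + 1/3) = Y*(Y + ⅓) = Y*(⅓ + Y))
303128/((V(x, 5)*(-471 - 389))) = 303128/(((13*(⅓ + 13))*(-471 - 389))) = 303128/(((13*(40/3))*(-860))) = 303128/(((520/3)*(-860))) = 303128/(-447200/3) = 303128*(-3/447200) = -113673/55900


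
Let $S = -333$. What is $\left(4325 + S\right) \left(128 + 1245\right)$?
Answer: $5481016$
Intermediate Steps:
$\left(4325 + S\right) \left(128 + 1245\right) = \left(4325 - 333\right) \left(128 + 1245\right) = 3992 \cdot 1373 = 5481016$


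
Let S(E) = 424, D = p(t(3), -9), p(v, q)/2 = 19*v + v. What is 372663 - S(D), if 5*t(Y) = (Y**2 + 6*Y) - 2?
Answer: 372239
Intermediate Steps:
t(Y) = -2/5 + Y**2/5 + 6*Y/5 (t(Y) = ((Y**2 + 6*Y) - 2)/5 = (-2 + Y**2 + 6*Y)/5 = -2/5 + Y**2/5 + 6*Y/5)
p(v, q) = 40*v (p(v, q) = 2*(19*v + v) = 2*(20*v) = 40*v)
D = 200 (D = 40*(-2/5 + (1/5)*3**2 + (6/5)*3) = 40*(-2/5 + (1/5)*9 + 18/5) = 40*(-2/5 + 9/5 + 18/5) = 40*5 = 200)
372663 - S(D) = 372663 - 1*424 = 372663 - 424 = 372239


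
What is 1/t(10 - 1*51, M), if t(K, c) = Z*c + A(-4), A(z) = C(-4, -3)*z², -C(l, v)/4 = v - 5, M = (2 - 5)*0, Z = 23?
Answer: 1/512 ≈ 0.0019531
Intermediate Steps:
M = 0 (M = -3*0 = 0)
C(l, v) = 20 - 4*v (C(l, v) = -4*(v - 5) = -4*(-5 + v) = 20 - 4*v)
A(z) = 32*z² (A(z) = (20 - 4*(-3))*z² = (20 + 12)*z² = 32*z²)
t(K, c) = 512 + 23*c (t(K, c) = 23*c + 32*(-4)² = 23*c + 32*16 = 23*c + 512 = 512 + 23*c)
1/t(10 - 1*51, M) = 1/(512 + 23*0) = 1/(512 + 0) = 1/512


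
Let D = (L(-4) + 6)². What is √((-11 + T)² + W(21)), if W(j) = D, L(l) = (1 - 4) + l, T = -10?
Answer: √442 ≈ 21.024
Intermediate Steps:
L(l) = -3 + l
D = 1 (D = ((-3 - 4) + 6)² = (-7 + 6)² = (-1)² = 1)
W(j) = 1
√((-11 + T)² + W(21)) = √((-11 - 10)² + 1) = √((-21)² + 1) = √(441 + 1) = √442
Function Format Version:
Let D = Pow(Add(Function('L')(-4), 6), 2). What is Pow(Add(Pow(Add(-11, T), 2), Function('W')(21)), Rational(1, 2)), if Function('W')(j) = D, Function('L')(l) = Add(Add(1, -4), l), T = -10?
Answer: Pow(442, Rational(1, 2)) ≈ 21.024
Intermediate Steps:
Function('L')(l) = Add(-3, l)
D = 1 (D = Pow(Add(Add(-3, -4), 6), 2) = Pow(Add(-7, 6), 2) = Pow(-1, 2) = 1)
Function('W')(j) = 1
Pow(Add(Pow(Add(-11, T), 2), Function('W')(21)), Rational(1, 2)) = Pow(Add(Pow(Add(-11, -10), 2), 1), Rational(1, 2)) = Pow(Add(Pow(-21, 2), 1), Rational(1, 2)) = Pow(Add(441, 1), Rational(1, 2)) = Pow(442, Rational(1, 2))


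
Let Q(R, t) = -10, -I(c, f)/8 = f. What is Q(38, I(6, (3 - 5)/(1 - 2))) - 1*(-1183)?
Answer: 1173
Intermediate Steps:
I(c, f) = -8*f
Q(38, I(6, (3 - 5)/(1 - 2))) - 1*(-1183) = -10 - 1*(-1183) = -10 + 1183 = 1173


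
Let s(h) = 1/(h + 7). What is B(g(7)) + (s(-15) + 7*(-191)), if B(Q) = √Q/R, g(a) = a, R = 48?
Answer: -10697/8 + √7/48 ≈ -1337.1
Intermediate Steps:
s(h) = 1/(7 + h)
B(Q) = √Q/48
B(g(7)) + (s(-15) + 7*(-191)) = √7/48 + (1/(7 - 15) + 7*(-191)) = √7/48 + (1/(-8) - 1337) = √7/48 + (-⅛ - 1337) = √7/48 - 10697/8 = -10697/8 + √7/48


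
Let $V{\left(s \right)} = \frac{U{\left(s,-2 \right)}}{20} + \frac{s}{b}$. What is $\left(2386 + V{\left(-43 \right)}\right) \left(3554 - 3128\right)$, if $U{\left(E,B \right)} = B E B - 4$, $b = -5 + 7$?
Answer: $\frac{5017641}{5} \approx 1.0035 \cdot 10^{6}$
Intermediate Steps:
$b = 2$
$U{\left(E,B \right)} = -4 + E B^{2}$ ($U{\left(E,B \right)} = E B^{2} - 4 = -4 + E B^{2}$)
$V{\left(s \right)} = - \frac{1}{5} + \frac{7 s}{10}$ ($V{\left(s \right)} = \frac{-4 + s \left(-2\right)^{2}}{20} + \frac{s}{2} = \left(-4 + s 4\right) \frac{1}{20} + s \frac{1}{2} = \left(-4 + 4 s\right) \frac{1}{20} + \frac{s}{2} = \left(- \frac{1}{5} + \frac{s}{5}\right) + \frac{s}{2} = - \frac{1}{5} + \frac{7 s}{10}$)
$\left(2386 + V{\left(-43 \right)}\right) \left(3554 - 3128\right) = \left(2386 + \left(- \frac{1}{5} + \frac{7}{10} \left(-43\right)\right)\right) \left(3554 - 3128\right) = \left(2386 - \frac{303}{10}\right) 426 = \frac{23557}{10} \cdot 426 = \frac{5017641}{5}$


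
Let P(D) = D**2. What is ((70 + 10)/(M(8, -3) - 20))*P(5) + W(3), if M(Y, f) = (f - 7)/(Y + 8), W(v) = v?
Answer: -3101/33 ≈ -93.970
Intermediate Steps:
M(Y, f) = (-7 + f)/(8 + Y)
((70 + 10)/(M(8, -3) - 20))*P(5) + W(3) = ((70 + 10)/((-7 - 3)/(8 + 8) - 20))*5**2 + 3 = (80/(-10/16 - 20))*25 + 3 = (80/((1/16)*(-10) - 20))*25 + 3 = (80/(-5/8 - 20))*25 + 3 = (80/(-165/8))*25 + 3 = (80*(-8/165))*25 + 3 = -128/33*25 + 3 = -3200/33 + 3 = -3101/33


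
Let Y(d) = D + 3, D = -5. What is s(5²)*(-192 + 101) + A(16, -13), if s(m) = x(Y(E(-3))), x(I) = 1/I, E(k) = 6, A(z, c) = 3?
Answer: 97/2 ≈ 48.500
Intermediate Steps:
Y(d) = -2 (Y(d) = -5 + 3 = -2)
s(m) = -½ (s(m) = 1/(-2) = -½)
s(5²)*(-192 + 101) + A(16, -13) = -(-192 + 101)/2 + 3 = -½*(-91) + 3 = 91/2 + 3 = 97/2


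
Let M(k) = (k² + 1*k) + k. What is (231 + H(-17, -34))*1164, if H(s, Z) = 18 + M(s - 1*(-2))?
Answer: 516816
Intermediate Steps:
M(k) = k² + 2*k (M(k) = (k² + k) + k = (k + k²) + k = k² + 2*k)
H(s, Z) = 18 + (2 + s)*(4 + s) (H(s, Z) = 18 + (s - 1*(-2))*(2 + (s - 1*(-2))) = 18 + (s + 2)*(2 + (s + 2)) = 18 + (2 + s)*(2 + (2 + s)) = 18 + (2 + s)*(4 + s))
(231 + H(-17, -34))*1164 = (231 + (18 + (2 - 17)*(4 - 17)))*1164 = (231 + (18 - 15*(-13)))*1164 = (231 + (18 + 195))*1164 = (231 + 213)*1164 = 444*1164 = 516816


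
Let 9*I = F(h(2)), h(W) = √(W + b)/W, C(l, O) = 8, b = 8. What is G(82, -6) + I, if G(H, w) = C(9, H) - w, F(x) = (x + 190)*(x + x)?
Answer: 131/9 + 190*√10/9 ≈ 81.315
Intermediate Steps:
h(W) = √(8 + W)/W (h(W) = √(W + 8)/W = √(8 + W)/W)
F(x) = 2*x*(190 + x) (F(x) = (190 + x)*(2*x) = 2*x*(190 + x))
G(H, w) = 8 - w
I = √10*(190 + √10/2)/9 (I = (2*(√(8 + 2)/2)*(190 + √(8 + 2)/2))/9 = (2*(√10/2)*(190 + √10/2))/9 = (√10*(190 + √10/2))/9 = √10*(190 + √10/2)/9 ≈ 67.315)
G(82, -6) + I = (8 - 1*(-6)) + (5/9 + 190*√10/9) = (8 + 6) + (5/9 + 190*√10/9) = 14 + (5/9 + 190*√10/9) = 131/9 + 190*√10/9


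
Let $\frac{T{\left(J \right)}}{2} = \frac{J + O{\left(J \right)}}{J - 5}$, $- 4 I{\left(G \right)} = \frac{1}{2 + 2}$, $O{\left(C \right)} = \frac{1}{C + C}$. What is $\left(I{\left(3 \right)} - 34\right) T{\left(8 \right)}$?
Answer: $- \frac{23435}{128} \approx -183.09$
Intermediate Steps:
$O{\left(C \right)} = \frac{1}{2 C}$
$I{\left(G \right)} = - \frac{1}{16}$ ($I{\left(G \right)} = - \frac{1}{4 \left(2 + 2\right)} = - \frac{1}{4 \cdot 4} = \left(- \frac{1}{4}\right) \frac{1}{4} = - \frac{1}{16}$)
$T{\left(J \right)} = \frac{2 \left(J + \frac{1}{2 J}\right)}{-5 + J}$ ($T{\left(J \right)} = 2 \frac{J + \frac{1}{2 J}}{J - 5} = 2 \frac{J + \frac{1}{2 J}}{-5 + J} = \frac{2 \left(J + \frac{1}{2 J}\right)}{-5 + J}$)
$\left(I{\left(3 \right)} - 34\right) T{\left(8 \right)} = \left(- \frac{1}{16} - 34\right) \frac{1 + 2 \cdot 8^{2}}{8 \left(-5 + 8\right)} = - \frac{545 \frac{1 + 2 \cdot 64}{8 \cdot 3}}{16} = - \frac{545 \cdot \frac{1}{8} \cdot \frac{1}{3} \left(1 + 128\right)}{16} = - \frac{545 \cdot \frac{1}{8} \cdot \frac{1}{3} \cdot 129}{16} = \left(- \frac{545}{16}\right) \frac{43}{8} = - \frac{23435}{128}$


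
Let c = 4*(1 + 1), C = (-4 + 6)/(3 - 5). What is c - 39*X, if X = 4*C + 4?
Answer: 8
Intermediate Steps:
C = -1 (C = 2/(-2) = 2*(-1/2) = -1)
X = 0 (X = 4*(-1) + 4 = -4 + 4 = 0)
c = 8 (c = 4*2 = 8)
c - 39*X = 8 - 39*0 = 8 + 0 = 8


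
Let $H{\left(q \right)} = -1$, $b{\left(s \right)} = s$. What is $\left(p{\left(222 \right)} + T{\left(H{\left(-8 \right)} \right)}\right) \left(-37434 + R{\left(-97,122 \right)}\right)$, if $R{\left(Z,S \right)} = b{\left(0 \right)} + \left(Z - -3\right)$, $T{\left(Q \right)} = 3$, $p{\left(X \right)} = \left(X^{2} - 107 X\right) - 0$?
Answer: $-958202424$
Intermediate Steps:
$p{\left(X \right)} = X^{2} - 107 X$ ($p{\left(X \right)} = \left(X^{2} - 107 X\right) + \left(-87 + 87\right) = \left(X^{2} - 107 X\right) + 0 = X^{2} - 107 X$)
$R{\left(Z,S \right)} = 3 + Z$ ($R{\left(Z,S \right)} = 0 + \left(Z - -3\right) = 0 + \left(Z + 3\right) = 0 + \left(3 + Z\right) = 3 + Z$)
$\left(p{\left(222 \right)} + T{\left(H{\left(-8 \right)} \right)}\right) \left(-37434 + R{\left(-97,122 \right)}\right) = \left(222 \left(-107 + 222\right) + 3\right) \left(-37434 + \left(3 - 97\right)\right) = \left(222 \cdot 115 + 3\right) \left(-37434 - 94\right) = \left(25530 + 3\right) \left(-37528\right) = 25533 \left(-37528\right) = -958202424$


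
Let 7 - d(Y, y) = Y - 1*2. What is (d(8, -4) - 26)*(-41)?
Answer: 1025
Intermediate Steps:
d(Y, y) = 9 - Y (d(Y, y) = 7 - (Y - 1*2) = 7 - (Y - 2) = 7 - (-2 + Y) = 7 + (2 - Y) = 9 - Y)
(d(8, -4) - 26)*(-41) = ((9 - 1*8) - 26)*(-41) = ((9 - 8) - 26)*(-41) = (1 - 26)*(-41) = -25*(-41) = 1025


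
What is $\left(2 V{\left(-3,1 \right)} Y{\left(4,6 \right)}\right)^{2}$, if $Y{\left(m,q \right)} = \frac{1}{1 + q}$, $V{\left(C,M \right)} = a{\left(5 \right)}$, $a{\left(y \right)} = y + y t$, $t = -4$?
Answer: $\frac{900}{49} \approx 18.367$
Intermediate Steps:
$a{\left(y \right)} = - 3 y$ ($a{\left(y \right)} = y + y \left(-4\right) = y - 4 y = - 3 y$)
$V{\left(C,M \right)} = -15$ ($V{\left(C,M \right)} = \left(-3\right) 5 = -15$)
$\left(2 V{\left(-3,1 \right)} Y{\left(4,6 \right)}\right)^{2} = \left(\frac{2 \left(-15\right)}{1 + 6}\right)^{2} = \left(- \frac{30}{7}\right)^{2} = \frac{900}{49}$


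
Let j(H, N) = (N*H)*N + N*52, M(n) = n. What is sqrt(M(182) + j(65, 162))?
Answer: sqrt(1714466) ≈ 1309.4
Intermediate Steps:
j(H, N) = 52*N + H*N**2 (j(H, N) = (H*N)*N + 52*N = H*N**2 + 52*N = 52*N + H*N**2)
sqrt(M(182) + j(65, 162)) = sqrt(182 + 162*(52 + 65*162)) = sqrt(182 + 162*(52 + 10530)) = sqrt(182 + 162*10582) = sqrt(182 + 1714284) = sqrt(1714466)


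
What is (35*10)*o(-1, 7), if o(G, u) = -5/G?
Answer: 1750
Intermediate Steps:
(35*10)*o(-1, 7) = (35*10)*(-5/(-1)) = 350*(-5*(-1)) = 350*5 = 1750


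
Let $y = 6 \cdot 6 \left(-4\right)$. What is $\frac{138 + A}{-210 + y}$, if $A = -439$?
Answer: $\frac{301}{354} \approx 0.85028$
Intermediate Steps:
$y = -144$ ($y = 36 \left(-4\right) = -144$)
$\frac{138 + A}{-210 + y} = \frac{138 - 439}{-210 - 144} = - \frac{301}{-354} = \left(-301\right) \left(- \frac{1}{354}\right) = \frac{301}{354}$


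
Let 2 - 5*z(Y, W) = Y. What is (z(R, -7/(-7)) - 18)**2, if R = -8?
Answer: 256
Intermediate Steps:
z(Y, W) = 2/5 - Y/5
(z(R, -7/(-7)) - 18)**2 = ((2/5 - 1/5*(-8)) - 18)**2 = ((2/5 + 8/5) - 18)**2 = (2 - 18)**2 = (-16)**2 = 256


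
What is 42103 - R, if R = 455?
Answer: 41648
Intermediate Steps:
42103 - R = 42103 - 1*455 = 42103 - 455 = 41648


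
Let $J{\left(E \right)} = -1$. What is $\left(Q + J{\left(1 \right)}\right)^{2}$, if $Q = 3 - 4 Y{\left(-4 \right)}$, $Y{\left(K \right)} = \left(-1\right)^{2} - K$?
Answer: $324$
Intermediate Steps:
$Y{\left(K \right)} = 1 - K$
$Q = -17$ ($Q = 3 - 4 \left(1 - -4\right) = 3 - 4 \left(1 + 4\right) = 3 - 20 = -17$)
$\left(Q + J{\left(1 \right)}\right)^{2} = \left(-17 - 1\right)^{2} = \left(-18\right)^{2} = 324$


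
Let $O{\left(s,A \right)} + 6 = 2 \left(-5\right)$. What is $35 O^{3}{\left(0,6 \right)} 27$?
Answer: $-3870720$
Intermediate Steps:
$O{\left(s,A \right)} = -16$ ($O{\left(s,A \right)} = -6 + 2 \left(-5\right) = -6 - 10 = -16$)
$35 O^{3}{\left(0,6 \right)} 27 = 35 \left(-16\right)^{3} \cdot 27 = 35 \left(-4096\right) 27 = \left(-143360\right) 27 = -3870720$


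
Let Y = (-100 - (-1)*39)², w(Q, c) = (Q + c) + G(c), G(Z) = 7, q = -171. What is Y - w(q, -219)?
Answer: 4104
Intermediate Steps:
w(Q, c) = 7 + Q + c (w(Q, c) = (Q + c) + 7 = 7 + Q + c)
Y = 3721 (Y = (-100 - 1*(-39))² = (-100 + 39)² = (-61)² = 3721)
Y - w(q, -219) = 3721 - (7 - 171 - 219) = 3721 - 1*(-383) = 3721 + 383 = 4104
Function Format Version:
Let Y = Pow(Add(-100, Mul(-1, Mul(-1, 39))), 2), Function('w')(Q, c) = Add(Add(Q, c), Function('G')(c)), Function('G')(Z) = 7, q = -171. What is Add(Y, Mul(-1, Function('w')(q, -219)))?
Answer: 4104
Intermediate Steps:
Function('w')(Q, c) = Add(7, Q, c) (Function('w')(Q, c) = Add(Add(Q, c), 7) = Add(7, Q, c))
Y = 3721 (Y = Pow(Add(-100, Mul(-1, -39)), 2) = Pow(Add(-100, 39), 2) = Pow(-61, 2) = 3721)
Add(Y, Mul(-1, Function('w')(q, -219))) = Add(3721, Mul(-1, Add(7, -171, -219))) = Add(3721, Mul(-1, -383)) = Add(3721, 383) = 4104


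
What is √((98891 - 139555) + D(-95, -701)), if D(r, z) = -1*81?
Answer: I*√40745 ≈ 201.85*I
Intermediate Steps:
D(r, z) = -81
√((98891 - 139555) + D(-95, -701)) = √((98891 - 139555) - 81) = √(-40664 - 81) = √(-40745) = I*√40745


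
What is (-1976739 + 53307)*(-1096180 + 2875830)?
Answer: -3423035758800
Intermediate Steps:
(-1976739 + 53307)*(-1096180 + 2875830) = -1923432*1779650 = -3423035758800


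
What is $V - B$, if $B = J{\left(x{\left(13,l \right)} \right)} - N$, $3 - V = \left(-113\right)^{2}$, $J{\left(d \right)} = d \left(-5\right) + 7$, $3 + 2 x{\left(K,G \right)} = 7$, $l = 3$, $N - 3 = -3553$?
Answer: $-16313$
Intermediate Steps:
$N = -3550$ ($N = 3 - 3553 = -3550$)
$x{\left(K,G \right)} = 2$ ($x{\left(K,G \right)} = - \frac{3}{2} + \frac{1}{2} \cdot 7 = - \frac{3}{2} + \frac{7}{2} = 2$)
$J{\left(d \right)} = 7 - 5 d$ ($J{\left(d \right)} = - 5 d + 7 = 7 - 5 d$)
$V = -12766$ ($V = 3 - \left(-113\right)^{2} = 3 - 12769 = -12766$)
$B = 3547$ ($B = \left(7 - 10\right) - -3550 = \left(7 - 10\right) + 3550 = -3 + 3550 = 3547$)
$V - B = -12766 - 3547 = -16313$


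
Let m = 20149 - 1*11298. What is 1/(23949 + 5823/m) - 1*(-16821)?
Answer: 3565689045313/211978422 ≈ 16821.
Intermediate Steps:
m = 8851 (m = 20149 - 11298 = 8851)
1/(23949 + 5823/m) - 1*(-16821) = 1/(23949 + 5823/8851) - 1*(-16821) = 1/(23949 + 5823*(1/8851)) + 16821 = 1/(23949 + 5823/8851) + 16821 = 1/(211978422/8851) + 16821 = 8851/211978422 + 16821 = 3565689045313/211978422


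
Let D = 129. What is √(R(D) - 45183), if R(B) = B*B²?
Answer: √2101506 ≈ 1449.7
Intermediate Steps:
R(B) = B³
√(R(D) - 45183) = √(129³ - 45183) = √(2146689 - 45183) = √2101506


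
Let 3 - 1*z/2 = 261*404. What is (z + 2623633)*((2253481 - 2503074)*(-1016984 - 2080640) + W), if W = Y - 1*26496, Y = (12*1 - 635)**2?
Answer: 1865407888707107415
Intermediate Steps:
Y = 388129 (Y = (12 - 635)**2 = (-623)**2 = 388129)
z = -210882 (z = 6 - 522*404 = 6 - 2*105444 = 6 - 210888 = -210882)
W = 361633 (W = 388129 - 1*26496 = 388129 - 26496 = 361633)
(z + 2623633)*((2253481 - 2503074)*(-1016984 - 2080640) + W) = (-210882 + 2623633)*((2253481 - 2503074)*(-1016984 - 2080640) + 361633) = 2412751*(-249593*(-3097624) + 361633) = 2412751*(773145267032 + 361633) = 2412751*773145628665 = 1865407888707107415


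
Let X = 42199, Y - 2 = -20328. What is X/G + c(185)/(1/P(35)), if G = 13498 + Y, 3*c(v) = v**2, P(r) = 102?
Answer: 7945360001/6828 ≈ 1.1636e+6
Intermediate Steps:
Y = -20326 (Y = 2 - 20328 = -20326)
c(v) = v**2/3
G = -6828 (G = 13498 - 20326 = -6828)
X/G + c(185)/(1/P(35)) = 42199/(-6828) + ((1/3)*185**2)/(1/102) = 42199*(-1/6828) + ((1/3)*34225)/(1/102) = -42199/6828 + (34225/3)*102 = -42199/6828 + 1163650 = 7945360001/6828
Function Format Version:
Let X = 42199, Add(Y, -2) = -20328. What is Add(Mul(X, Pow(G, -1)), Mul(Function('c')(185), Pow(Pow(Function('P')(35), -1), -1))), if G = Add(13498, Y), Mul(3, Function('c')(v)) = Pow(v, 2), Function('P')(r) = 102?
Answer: Rational(7945360001, 6828) ≈ 1.1636e+6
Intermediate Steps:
Y = -20326 (Y = Add(2, -20328) = -20326)
Function('c')(v) = Mul(Rational(1, 3), Pow(v, 2))
G = -6828 (G = Add(13498, -20326) = -6828)
Add(Mul(X, Pow(G, -1)), Mul(Function('c')(185), Pow(Pow(Function('P')(35), -1), -1))) = Add(Mul(42199, Pow(-6828, -1)), Mul(Mul(Rational(1, 3), Pow(185, 2)), Pow(Pow(102, -1), -1))) = Add(Mul(42199, Rational(-1, 6828)), Mul(Mul(Rational(1, 3), 34225), Pow(Rational(1, 102), -1))) = Add(Rational(-42199, 6828), Mul(Rational(34225, 3), 102)) = Add(Rational(-42199, 6828), 1163650) = Rational(7945360001, 6828)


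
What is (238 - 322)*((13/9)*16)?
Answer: -5824/3 ≈ -1941.3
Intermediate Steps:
(238 - 322)*((13/9)*16) = -84*13*(⅑)*16 = -364*16/3 = -84*208/9 = -5824/3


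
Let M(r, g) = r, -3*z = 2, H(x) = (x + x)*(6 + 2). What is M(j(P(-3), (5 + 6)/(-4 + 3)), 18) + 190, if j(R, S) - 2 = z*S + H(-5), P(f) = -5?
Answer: 358/3 ≈ 119.33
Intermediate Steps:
H(x) = 16*x (H(x) = (2*x)*8 = 16*x)
z = -⅔ (z = -⅓*2 = -⅔ ≈ -0.66667)
j(R, S) = -78 - 2*S/3 (j(R, S) = 2 + (-2*S/3 + 16*(-5)) = 2 + (-2*S/3 - 80) = 2 + (-80 - 2*S/3) = -78 - 2*S/3)
M(j(P(-3), (5 + 6)/(-4 + 3)), 18) + 190 = (-78 - 2*(5 + 6)/(3*(-4 + 3))) + 190 = (-78 - 22/(3*(-1))) + 190 = (-78 - 22*(-1)/3) + 190 = (-78 - ⅔*(-11)) + 190 = (-78 + 22/3) + 190 = -212/3 + 190 = 358/3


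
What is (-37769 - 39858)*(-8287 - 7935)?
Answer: 1259265194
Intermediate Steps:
(-37769 - 39858)*(-8287 - 7935) = -77627*(-16222) = 1259265194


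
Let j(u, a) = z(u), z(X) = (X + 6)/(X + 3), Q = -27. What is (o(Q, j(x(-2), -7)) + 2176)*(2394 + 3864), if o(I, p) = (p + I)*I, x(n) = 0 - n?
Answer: 89545722/5 ≈ 1.7909e+7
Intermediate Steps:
x(n) = -n
z(X) = (6 + X)/(3 + X)
j(u, a) = (6 + u)/(3 + u)
o(I, p) = I*(I + p) (o(I, p) = (I + p)*I = I*(I + p))
(o(Q, j(x(-2), -7)) + 2176)*(2394 + 3864) = (-27*(-27 + (6 - 1*(-2))/(3 - 1*(-2))) + 2176)*(2394 + 3864) = (-27*(-27 + (6 + 2)/(3 + 2)) + 2176)*6258 = (-27*(-27 + 8/5) + 2176)*6258 = (-27*(-127/5) + 2176)*6258 = (3429/5 + 2176)*6258 = (14309/5)*6258 = 89545722/5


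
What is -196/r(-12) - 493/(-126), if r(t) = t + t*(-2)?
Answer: -1565/126 ≈ -12.421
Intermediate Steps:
r(t) = -t (r(t) = t - 2*t = -t)
-196/r(-12) - 493/(-126) = -196/((-1*(-12))) - 493/(-126) = -196/12 - 493*(-1/126) = -196*1/12 + 493/126 = -49/3 + 493/126 = -1565/126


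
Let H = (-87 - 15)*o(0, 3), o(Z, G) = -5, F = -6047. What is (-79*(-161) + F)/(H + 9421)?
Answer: 6672/9931 ≈ 0.67184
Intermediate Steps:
H = 510 (H = (-87 - 15)*(-5) = -102*(-5) = 510)
(-79*(-161) + F)/(H + 9421) = (-79*(-161) - 6047)/(510 + 9421) = (12719 - 6047)/9931 = 6672*(1/9931) = 6672/9931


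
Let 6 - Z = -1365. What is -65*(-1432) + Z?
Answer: 94451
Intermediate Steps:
Z = 1371 (Z = 6 - 1*(-1365) = 6 + 1365 = 1371)
-65*(-1432) + Z = -65*(-1432) + 1371 = 93080 + 1371 = 94451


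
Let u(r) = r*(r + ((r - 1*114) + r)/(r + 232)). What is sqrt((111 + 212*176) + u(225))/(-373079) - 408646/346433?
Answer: -408646/346433 - 8*sqrt(287863843)/170497103 ≈ -1.1804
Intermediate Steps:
u(r) = r*(r + (-114 + 2*r)/(232 + r)) (u(r) = r*(r + ((r - 114) + r)/(232 + r)) = r*(r + ((-114 + r) + r)/(232 + r)) = r*(r + (-114 + 2*r)/(232 + r)))
sqrt((111 + 212*176) + u(225))/(-373079) - 408646/346433 = sqrt((111 + 212*176) + 225*(-114 + 225**2 + 234*225)/(232 + 225))/(-373079) - 408646/346433 = sqrt((111 + 37312) + 225*(-114 + 50625 + 52650)/457)*(-1/373079) - 408646*1/346433 = sqrt(37423 + 225*(1/457)*103161)*(-1/373079) - 408646/346433 = sqrt(37423 + 23211225/457)*(-1/373079) - 408646/346433 = sqrt(40313536/457)*(-1/373079) - 408646/346433 = (8*sqrt(287863843)/457)*(-1/373079) - 408646/346433 = -8*sqrt(287863843)/170497103 - 408646/346433 = -408646/346433 - 8*sqrt(287863843)/170497103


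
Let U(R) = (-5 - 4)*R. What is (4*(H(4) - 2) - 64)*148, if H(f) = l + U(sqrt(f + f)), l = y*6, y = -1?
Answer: -14208 - 10656*sqrt(2) ≈ -29278.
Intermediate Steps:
l = -6 (l = -1*6 = -6)
U(R) = -9*R
H(f) = -6 - 9*sqrt(2)*sqrt(f) (H(f) = -6 - 9*sqrt(f + f) = -6 - 9*sqrt(2)*sqrt(f))
(4*(H(4) - 2) - 64)*148 = (4*((-6 - 9*sqrt(2)*sqrt(4)) - 2) - 64)*148 = (4*((-6 - 9*sqrt(2)*2) - 2) - 64)*148 = (4*((-6 - 18*sqrt(2)) - 2) - 64)*148 = (4*(-8 - 18*sqrt(2)) - 64)*148 = ((-32 - 72*sqrt(2)) - 64)*148 = (-96 - 72*sqrt(2))*148 = -14208 - 10656*sqrt(2)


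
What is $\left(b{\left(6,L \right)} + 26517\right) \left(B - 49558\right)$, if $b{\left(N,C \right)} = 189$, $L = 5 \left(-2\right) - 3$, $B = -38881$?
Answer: $-2361851934$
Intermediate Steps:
$L = -13$ ($L = -10 - 3 = -13$)
$\left(b{\left(6,L \right)} + 26517\right) \left(B - 49558\right) = \left(189 + 26517\right) \left(-38881 - 49558\right) = 26706 \left(-88439\right) = -2361851934$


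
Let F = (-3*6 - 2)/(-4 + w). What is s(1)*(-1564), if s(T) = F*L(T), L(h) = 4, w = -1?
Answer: -25024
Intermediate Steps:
F = 4 (F = (-3*6 - 2)/(-4 - 1) = (-18 - 2)/(-5) = -20*(-⅕) = 4)
s(T) = 16 (s(T) = 4*4 = 16)
s(1)*(-1564) = 16*(-1564) = -25024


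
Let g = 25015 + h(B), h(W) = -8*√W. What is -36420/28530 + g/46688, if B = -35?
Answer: -32889967/44400288 - I*√35/5836 ≈ -0.74076 - 0.0010137*I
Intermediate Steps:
g = 25015 - 8*I*√35 ≈ 25015.0 - 47.329*I
-36420/28530 + g/46688 = -36420/28530 + (25015 - 8*I*√35)/46688 = -36420*1/28530 + (25015 - 8*I*√35)*(1/46688) = -1214/951 + (25015/46688 - I*√35/5836) = -32889967/44400288 - I*√35/5836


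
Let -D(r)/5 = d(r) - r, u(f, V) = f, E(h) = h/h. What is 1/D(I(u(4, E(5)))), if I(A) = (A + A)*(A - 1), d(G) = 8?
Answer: 1/80 ≈ 0.012500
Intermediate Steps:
E(h) = 1
I(A) = 2*A*(-1 + A) (I(A) = (2*A)*(-1 + A) = 2*A*(-1 + A))
D(r) = -40 + 5*r (D(r) = -5*(8 - r) = -40 + 5*r)
1/D(I(u(4, E(5)))) = 1/(-40 + 5*(2*4*(-1 + 4))) = 1/(-40 + 5*(2*4*3)) = 1/(-40 + 5*24) = 1/(-40 + 120) = 1/80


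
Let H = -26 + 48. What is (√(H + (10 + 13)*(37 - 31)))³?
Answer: 640*√10 ≈ 2023.9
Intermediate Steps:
H = 22
(√(H + (10 + 13)*(37 - 31)))³ = (√(22 + (10 + 13)*(37 - 31)))³ = (√(22 + 23*6))³ = (√(22 + 138))³ = (√160)³ = (4*√10)³ = 640*√10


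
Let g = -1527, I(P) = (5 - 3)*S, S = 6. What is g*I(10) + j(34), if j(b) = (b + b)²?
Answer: -13700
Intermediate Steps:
I(P) = 12 (I(P) = (5 - 3)*6 = 2*6 = 12)
j(b) = 4*b² (j(b) = (2*b)² = 4*b²)
g*I(10) + j(34) = -1527*12 + 4*34² = -18324 + 4*1156 = -18324 + 4624 = -13700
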